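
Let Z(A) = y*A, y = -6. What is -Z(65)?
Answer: 390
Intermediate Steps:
Z(A) = -6*A
-Z(65) = -(-6)*65 = -1*(-390) = 390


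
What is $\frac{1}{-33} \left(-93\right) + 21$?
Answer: $\frac{262}{11} \approx 23.818$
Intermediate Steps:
$\frac{1}{-33} \left(-93\right) + 21 = \left(- \frac{1}{33}\right) \left(-93\right) + 21 = \frac{31}{11} + 21 = \frac{262}{11}$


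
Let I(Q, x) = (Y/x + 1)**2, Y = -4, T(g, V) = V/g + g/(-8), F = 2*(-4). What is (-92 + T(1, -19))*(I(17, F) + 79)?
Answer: -288925/32 ≈ -9028.9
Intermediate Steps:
F = -8
T(g, V) = -g/8 + V/g (T(g, V) = V/g + g*(-1/8) = V/g - g/8 = -g/8 + V/g)
I(Q, x) = (1 - 4/x)**2 (I(Q, x) = (-4/x + 1)**2 = (1 - 4/x)**2)
(-92 + T(1, -19))*(I(17, F) + 79) = (-92 + (-1/8*1 - 19/1))*((-4 - 8)**2/(-8)**2 + 79) = (-92 + (-1/8 - 19*1))*((1/64)*(-12)**2 + 79) = (-92 + (-1/8 - 19))*((1/64)*144 + 79) = (-92 - 153/8)*(9/4 + 79) = -889/8*325/4 = -288925/32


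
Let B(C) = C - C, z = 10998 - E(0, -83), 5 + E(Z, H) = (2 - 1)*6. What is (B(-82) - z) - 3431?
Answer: -14428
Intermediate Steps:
E(Z, H) = 1 (E(Z, H) = -5 + (2 - 1)*6 = -5 + 1*6 = -5 + 6 = 1)
z = 10997 (z = 10998 - 1*1 = 10998 - 1 = 10997)
B(C) = 0
(B(-82) - z) - 3431 = (0 - 1*10997) - 3431 = (0 - 10997) - 3431 = -10997 - 3431 = -14428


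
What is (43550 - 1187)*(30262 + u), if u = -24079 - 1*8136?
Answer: -82734939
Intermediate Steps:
u = -32215 (u = -24079 - 8136 = -32215)
(43550 - 1187)*(30262 + u) = (43550 - 1187)*(30262 - 32215) = 42363*(-1953) = -82734939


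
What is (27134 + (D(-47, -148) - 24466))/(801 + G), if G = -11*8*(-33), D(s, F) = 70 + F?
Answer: 518/741 ≈ 0.69906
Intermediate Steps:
G = 2904 (G = -88*(-33) = 2904)
(27134 + (D(-47, -148) - 24466))/(801 + G) = (27134 + ((70 - 148) - 24466))/(801 + 2904) = (27134 + (-78 - 24466))/3705 = (27134 - 24544)*(1/3705) = 2590*(1/3705) = 518/741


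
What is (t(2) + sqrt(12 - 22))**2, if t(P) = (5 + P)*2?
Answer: (14 + I*sqrt(10))**2 ≈ 186.0 + 88.544*I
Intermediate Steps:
t(P) = 10 + 2*P
(t(2) + sqrt(12 - 22))**2 = ((10 + 2*2) + sqrt(12 - 22))**2 = ((10 + 4) + sqrt(-10))**2 = (14 + I*sqrt(10))**2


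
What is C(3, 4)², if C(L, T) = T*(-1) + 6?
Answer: 4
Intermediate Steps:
C(L, T) = 6 - T (C(L, T) = -T + 6 = 6 - T)
C(3, 4)² = (6 - 1*4)² = (6 - 4)² = 2² = 4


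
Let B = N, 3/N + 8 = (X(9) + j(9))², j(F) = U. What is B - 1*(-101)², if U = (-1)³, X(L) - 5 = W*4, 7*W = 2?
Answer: -9221557/904 ≈ -10201.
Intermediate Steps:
W = 2/7 (W = (⅐)*2 = 2/7 ≈ 0.28571)
X(L) = 43/7 (X(L) = 5 + (2/7)*4 = 5 + 8/7 = 43/7)
U = -1
j(F) = -1
N = 147/904 (N = 3/(-8 + (43/7 - 1)²) = 3/(-8 + (36/7)²) = 3/(-8 + 1296/49) = 3/(904/49) = 3*(49/904) = 147/904 ≈ 0.16261)
B = 147/904 ≈ 0.16261
B - 1*(-101)² = 147/904 - 1*(-101)² = 147/904 - 1*10201 = 147/904 - 10201 = -9221557/904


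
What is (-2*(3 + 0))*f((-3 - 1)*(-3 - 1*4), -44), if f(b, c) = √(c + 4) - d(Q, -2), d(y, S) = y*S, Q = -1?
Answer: 12 - 12*I*√10 ≈ 12.0 - 37.947*I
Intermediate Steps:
d(y, S) = S*y
f(b, c) = -2 + √(4 + c) (f(b, c) = √(c + 4) - (-2)*(-1) = √(4 + c) - 1*2 = √(4 + c) - 2 = -2 + √(4 + c))
(-2*(3 + 0))*f((-3 - 1)*(-3 - 1*4), -44) = (-2*(3 + 0))*(-2 + √(4 - 44)) = (-2*3)*(-2 + √(-40)) = -6*(-2 + 2*I*√10) = 12 - 12*I*√10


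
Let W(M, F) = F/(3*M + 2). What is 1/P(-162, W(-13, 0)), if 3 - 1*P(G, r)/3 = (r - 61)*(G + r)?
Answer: -1/29637 ≈ -3.3742e-5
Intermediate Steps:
W(M, F) = F/(2 + 3*M)
P(G, r) = 9 - 3*(-61 + r)*(G + r) (P(G, r) = 9 - 3*(r - 61)*(G + r) = 9 - 3*(-61 + r)*(G + r))
1/P(-162, W(-13, 0)) = 1/(9 - 3*(0/(2 + 3*(-13)))**2 + 183*(-162) + 183*(0/(2 + 3*(-13))) - 3*(-162)*0/(2 + 3*(-13))) = 1/(9 - 3*(0/(2 - 39))**2 - 29646 + 183*(0/(2 - 39)) - 3*(-162)*0/(2 - 39)) = 1/(9 - 3*(0/(-37))**2 - 29646 + 183*(0/(-37)) - 3*(-162)*0/(-37)) = 1/(9 - 3*(0*(-1/37))**2 - 29646 + 183*(0*(-1/37)) - 3*(-162)*0*(-1/37)) = 1/(9 - 3*0**2 - 29646 + 183*0 - 3*(-162)*0) = 1/(9 - 3*0 - 29646 + 0 + 0) = 1/(9 + 0 - 29646 + 0 + 0) = 1/(-29637) = -1/29637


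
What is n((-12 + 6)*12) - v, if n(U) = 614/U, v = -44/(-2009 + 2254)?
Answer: -73631/8820 ≈ -8.3482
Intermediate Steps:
v = -44/245 ≈ -0.17959
n((-12 + 6)*12) - v = 614/(((-12 + 6)*12)) - 1*(-44/245) = 614/((-6*12)) + 44/245 = 614/(-72) + 44/245 = 614*(-1/72) + 44/245 = -307/36 + 44/245 = -73631/8820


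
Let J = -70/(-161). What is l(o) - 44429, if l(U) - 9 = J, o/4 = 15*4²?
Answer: -1021650/23 ≈ -44420.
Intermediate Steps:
o = 960 (o = 4*(15*4²) = 4*(15*16) = 4*240 = 960)
J = 10/23 (J = -70*(-1/161) = 10/23 ≈ 0.43478)
l(U) = 217/23 (l(U) = 9 + 10/23 = 217/23)
l(o) - 44429 = 217/23 - 44429 = -1021650/23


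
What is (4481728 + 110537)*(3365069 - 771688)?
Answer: 11909492797965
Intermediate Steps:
(4481728 + 110537)*(3365069 - 771688) = 4592265*2593381 = 11909492797965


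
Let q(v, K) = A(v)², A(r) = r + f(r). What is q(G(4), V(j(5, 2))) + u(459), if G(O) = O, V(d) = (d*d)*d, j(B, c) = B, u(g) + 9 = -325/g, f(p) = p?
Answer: 24920/459 ≈ 54.292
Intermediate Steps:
u(g) = -9 - 325/g
V(d) = d³ (V(d) = d²*d = d³)
A(r) = 2*r (A(r) = r + r = 2*r)
q(v, K) = 4*v² (q(v, K) = (2*v)² = 4*v²)
q(G(4), V(j(5, 2))) + u(459) = 4*4² + (-9 - 325/459) = 4*16 + (-9 - 325*1/459) = 64 + (-9 - 325/459) = 64 - 4456/459 = 24920/459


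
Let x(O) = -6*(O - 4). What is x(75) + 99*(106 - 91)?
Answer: 1059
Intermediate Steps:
x(O) = 24 - 6*O (x(O) = -6*(-4 + O) = 24 - 6*O)
x(75) + 99*(106 - 91) = (24 - 6*75) + 99*(106 - 91) = (24 - 450) + 99*15 = -426 + 1485 = 1059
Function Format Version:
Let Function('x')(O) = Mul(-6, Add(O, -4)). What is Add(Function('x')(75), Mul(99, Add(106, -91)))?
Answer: 1059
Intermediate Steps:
Function('x')(O) = Add(24, Mul(-6, O)) (Function('x')(O) = Mul(-6, Add(-4, O)) = Add(24, Mul(-6, O)))
Add(Function('x')(75), Mul(99, Add(106, -91))) = Add(Add(24, Mul(-6, 75)), Mul(99, Add(106, -91))) = Add(Add(24, -450), Mul(99, 15)) = Add(-426, 1485) = 1059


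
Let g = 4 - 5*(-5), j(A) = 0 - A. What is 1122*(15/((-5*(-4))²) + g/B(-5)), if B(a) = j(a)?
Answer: 261987/40 ≈ 6549.7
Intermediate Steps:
j(A) = -A
B(a) = -a
g = 29 (g = 4 + 25 = 29)
1122*(15/((-5*(-4))²) + g/B(-5)) = 1122*(15/((-5*(-4))²) + 29/((-1*(-5)))) = 1122*(15/(20²) + 29/5) = 1122*(15/400 + 29*(⅕)) = 1122*(15*(1/400) + 29/5) = 1122*(3/80 + 29/5) = 1122*(467/80) = 261987/40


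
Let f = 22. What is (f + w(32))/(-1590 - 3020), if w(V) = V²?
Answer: -523/2305 ≈ -0.22690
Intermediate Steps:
(f + w(32))/(-1590 - 3020) = (22 + 32²)/(-1590 - 3020) = (22 + 1024)/(-4610) = 1046*(-1/4610) = -523/2305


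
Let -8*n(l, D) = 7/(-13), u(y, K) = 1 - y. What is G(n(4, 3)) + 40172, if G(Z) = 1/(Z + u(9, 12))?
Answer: 33141796/825 ≈ 40172.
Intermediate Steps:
n(l, D) = 7/104 (n(l, D) = -7/(8*(-13)) = -7*(-1)/(8*13) = -⅛*(-7/13) = 7/104)
G(Z) = 1/(-8 + Z) (G(Z) = 1/(Z + (1 - 1*9)) = 1/(Z + (1 - 9)) = 1/(Z - 8) = 1/(-8 + Z))
G(n(4, 3)) + 40172 = 1/(-8 + 7/104) + 40172 = 1/(-825/104) + 40172 = -104/825 + 40172 = 33141796/825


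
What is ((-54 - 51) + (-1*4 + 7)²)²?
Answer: 9216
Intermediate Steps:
((-54 - 51) + (-1*4 + 7)²)² = (-105 + (-4 + 7)²)² = (-105 + 3²)² = (-105 + 9)² = (-96)² = 9216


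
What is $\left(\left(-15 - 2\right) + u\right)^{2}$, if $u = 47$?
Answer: $900$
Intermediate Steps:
$\left(\left(-15 - 2\right) + u\right)^{2} = \left(\left(-15 - 2\right) + 47\right)^{2} = \left(-17 + 47\right)^{2} = 30^{2} = 900$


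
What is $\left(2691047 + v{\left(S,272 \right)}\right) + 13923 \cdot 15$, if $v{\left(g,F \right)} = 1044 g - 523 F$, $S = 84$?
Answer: $2845332$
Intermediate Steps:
$v{\left(g,F \right)} = - 523 F + 1044 g$
$\left(2691047 + v{\left(S,272 \right)}\right) + 13923 \cdot 15 = \left(2691047 + \left(\left(-523\right) 272 + 1044 \cdot 84\right)\right) + 13923 \cdot 15 = \left(2691047 + \left(-142256 + 87696\right)\right) + 208845 = \left(2691047 - 54560\right) + 208845 = 2636487 + 208845 = 2845332$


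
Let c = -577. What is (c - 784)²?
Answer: 1852321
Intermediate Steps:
(c - 784)² = (-577 - 784)² = (-1361)² = 1852321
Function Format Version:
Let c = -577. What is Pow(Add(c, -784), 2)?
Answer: 1852321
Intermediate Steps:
Pow(Add(c, -784), 2) = Pow(Add(-577, -784), 2) = Pow(-1361, 2) = 1852321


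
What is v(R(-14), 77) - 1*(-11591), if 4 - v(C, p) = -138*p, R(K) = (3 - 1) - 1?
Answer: 22221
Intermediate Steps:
R(K) = 1 (R(K) = 2 - 1 = 1)
v(C, p) = 4 + 138*p (v(C, p) = 4 - (-138)*p = 4 + 138*p)
v(R(-14), 77) - 1*(-11591) = (4 + 138*77) - 1*(-11591) = (4 + 10626) + 11591 = 10630 + 11591 = 22221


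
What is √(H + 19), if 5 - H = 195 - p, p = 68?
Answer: I*√103 ≈ 10.149*I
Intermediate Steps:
H = -122 (H = 5 - (195 - 1*68) = 5 - (195 - 68) = 5 - 1*127 = 5 - 127 = -122)
√(H + 19) = √(-122 + 19) = √(-103) = I*√103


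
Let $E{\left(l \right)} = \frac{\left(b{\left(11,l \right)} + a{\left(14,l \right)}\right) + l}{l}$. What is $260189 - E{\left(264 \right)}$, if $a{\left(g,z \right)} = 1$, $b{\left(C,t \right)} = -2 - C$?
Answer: $\frac{5724137}{22} \approx 2.6019 \cdot 10^{5}$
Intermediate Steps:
$E{\left(l \right)} = \frac{-12 + l}{l}$ ($E{\left(l \right)} = \frac{\left(\left(-2 - 11\right) + 1\right) + l}{l} = \frac{\left(-13 + 1\right) + l}{l} = \frac{-12 + l}{l}$)
$260189 - E{\left(264 \right)} = 260189 - \frac{-12 + 264}{264} = 260189 - \frac{1}{264} \cdot 252 = 260189 - \frac{21}{22} = \frac{5724137}{22}$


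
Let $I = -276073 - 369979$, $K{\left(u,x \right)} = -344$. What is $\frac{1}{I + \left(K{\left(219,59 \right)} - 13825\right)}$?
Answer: $- \frac{1}{660221} \approx -1.5146 \cdot 10^{-6}$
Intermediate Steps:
$I = -646052$
$\frac{1}{I + \left(K{\left(219,59 \right)} - 13825\right)} = \frac{1}{-646052 - 14169} = \frac{1}{-660221} = - \frac{1}{660221}$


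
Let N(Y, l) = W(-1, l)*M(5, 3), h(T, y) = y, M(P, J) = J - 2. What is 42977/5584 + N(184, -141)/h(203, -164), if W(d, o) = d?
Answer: 1763453/228944 ≈ 7.7026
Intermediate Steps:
M(P, J) = -2 + J
N(Y, l) = -1 (N(Y, l) = -(-2 + 3) = -1*1 = -1)
42977/5584 + N(184, -141)/h(203, -164) = 42977/5584 - 1/(-164) = 42977*(1/5584) - 1*(-1/164) = 42977/5584 + 1/164 = 1763453/228944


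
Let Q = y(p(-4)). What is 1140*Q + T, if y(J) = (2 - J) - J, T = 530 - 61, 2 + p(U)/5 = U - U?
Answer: 25549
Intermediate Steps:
p(U) = -10 (p(U) = -10 + 5*(U - U) = -10 + 5*0 = -10 + 0 = -10)
T = 469
y(J) = 2 - 2*J
Q = 22 (Q = 2 - 2*(-10) = 2 + 20 = 22)
1140*Q + T = 1140*22 + 469 = 25080 + 469 = 25549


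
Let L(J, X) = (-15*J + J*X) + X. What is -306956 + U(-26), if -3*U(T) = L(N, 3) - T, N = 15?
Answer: -920717/3 ≈ -3.0691e+5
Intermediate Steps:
L(J, X) = X - 15*J + J*X
U(T) = 59 + T/3 (U(T) = -((3 - 15*15 + 15*3) - T)/3 = -((3 - 225 + 45) - T)/3 = -(-177 - T)/3 = 59 + T/3)
-306956 + U(-26) = -306956 + (59 + (⅓)*(-26)) = -306956 + (59 - 26/3) = -306956 + 151/3 = -920717/3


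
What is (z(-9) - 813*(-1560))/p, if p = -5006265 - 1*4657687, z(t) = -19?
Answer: -1268261/9663952 ≈ -0.13124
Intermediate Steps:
p = -9663952 (p = -5006265 - 4657687 = -9663952)
(z(-9) - 813*(-1560))/p = (-19 - 813*(-1560))/(-9663952) = (-19 + 1268280)*(-1/9663952) = 1268261*(-1/9663952) = -1268261/9663952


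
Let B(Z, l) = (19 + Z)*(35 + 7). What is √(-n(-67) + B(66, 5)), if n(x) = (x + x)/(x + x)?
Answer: √3569 ≈ 59.741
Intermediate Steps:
B(Z, l) = 798 + 42*Z (B(Z, l) = (19 + Z)*42 = 798 + 42*Z)
n(x) = 1 (n(x) = (2*x)/((2*x)) = (2*x)*(1/(2*x)) = 1)
√(-n(-67) + B(66, 5)) = √(-1*1 + (798 + 42*66)) = √(-1 + (798 + 2772)) = √(-1 + 3570) = √3569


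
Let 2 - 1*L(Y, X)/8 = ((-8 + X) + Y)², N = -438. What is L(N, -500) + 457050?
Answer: -6702262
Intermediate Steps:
L(Y, X) = 16 - 8*(-8 + X + Y)² (L(Y, X) = 16 - 8*((-8 + X) + Y)² = 16 - 8*(-8 + X + Y)²)
L(N, -500) + 457050 = (16 - 8*(-8 - 500 - 438)²) + 457050 = (16 - 8*(-946)²) + 457050 = (16 - 8*894916) + 457050 = (16 - 7159328) + 457050 = -7159312 + 457050 = -6702262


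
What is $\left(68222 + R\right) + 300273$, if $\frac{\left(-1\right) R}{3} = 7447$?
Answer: $346154$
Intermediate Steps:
$R = -22341$ ($R = \left(-3\right) 7447 = -22341$)
$\left(68222 + R\right) + 300273 = \left(68222 - 22341\right) + 300273 = 45881 + 300273 = 346154$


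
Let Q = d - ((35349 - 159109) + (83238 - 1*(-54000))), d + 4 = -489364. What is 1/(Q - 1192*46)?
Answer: -1/557678 ≈ -1.7931e-6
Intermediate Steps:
d = -489368 (d = -4 - 489364 = -489368)
Q = -502846 (Q = -489368 - ((35349 - 159109) + (83238 - 1*(-54000))) = -489368 - (-123760 + (83238 + 54000)) = -489368 - (-123760 + 137238) = -489368 - 1*13478 = -489368 - 13478 = -502846)
1/(Q - 1192*46) = 1/(-502846 - 1192*46) = 1/(-502846 - 54832) = 1/(-557678) = -1/557678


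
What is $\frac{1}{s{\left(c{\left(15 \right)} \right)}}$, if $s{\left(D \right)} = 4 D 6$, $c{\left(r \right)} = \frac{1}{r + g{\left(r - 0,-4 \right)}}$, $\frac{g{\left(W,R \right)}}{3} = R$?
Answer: $\frac{1}{8} \approx 0.125$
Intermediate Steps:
$g{\left(W,R \right)} = 3 R$
$c{\left(r \right)} = \frac{1}{-12 + r}$ ($c{\left(r \right)} = \frac{1}{r + 3 \left(-4\right)} = \frac{1}{r - 12} = \frac{1}{-12 + r}$)
$s{\left(D \right)} = 24 D$
$\frac{1}{s{\left(c{\left(15 \right)} \right)}} = \frac{1}{24 \frac{1}{-12 + 15}} = \frac{1}{24 \cdot \frac{1}{3}} = \frac{1}{8}$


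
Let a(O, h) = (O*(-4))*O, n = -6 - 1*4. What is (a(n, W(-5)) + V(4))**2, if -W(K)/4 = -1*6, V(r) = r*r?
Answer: 147456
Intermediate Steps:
V(r) = r**2
n = -10 (n = -6 - 4 = -10)
W(K) = 24 (W(K) = -(-4)*6 = -4*(-6) = 24)
a(O, h) = -4*O**2 (a(O, h) = (-4*O)*O = -4*O**2)
(a(n, W(-5)) + V(4))**2 = (-4*(-10)**2 + 4**2)**2 = (-4*100 + 16)**2 = (-400 + 16)**2 = (-384)**2 = 147456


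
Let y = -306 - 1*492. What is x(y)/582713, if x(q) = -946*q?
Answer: 754908/582713 ≈ 1.2955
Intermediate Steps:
y = -798 (y = -306 - 492 = -798)
x(y)/582713 = -946*(-798)/582713 = 754908*(1/582713) = 754908/582713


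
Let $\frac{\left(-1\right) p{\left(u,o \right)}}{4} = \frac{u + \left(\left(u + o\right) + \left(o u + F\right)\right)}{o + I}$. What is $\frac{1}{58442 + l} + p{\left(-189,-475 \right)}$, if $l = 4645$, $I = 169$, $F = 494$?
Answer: $\frac{221215187}{189261} \approx 1168.8$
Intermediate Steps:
$p{\left(u,o \right)} = - \frac{4 \left(494 + o + 2 u + o u\right)}{169 + o}$ ($p{\left(u,o \right)} = - 4 \frac{u + \left(\left(u + o\right) + \left(o u + 494\right)\right)}{o + 169} = - 4 \frac{u + \left(\left(o + u\right) + \left(494 + o u\right)\right)}{169 + o} = - 4 \frac{u + \left(494 + o + u + o u\right)}{169 + o} = - 4 \frac{494 + o + 2 u + o u}{169 + o} = - \frac{4 \left(494 + o + 2 u + o u\right)}{169 + o}$)
$\frac{1}{58442 + l} + p{\left(-189,-475 \right)} = \frac{1}{58442 + 4645} + \frac{4 \left(-494 - -475 - -378 - \left(-475\right) \left(-189\right)\right)}{169 - 475} = \frac{1}{63087} + \frac{4 \left(-494 + 475 + 378 - 89775\right)}{-306} = \frac{1}{63087} + 4 \left(- \frac{1}{306}\right) \left(-89416\right) = \frac{1}{63087} + \frac{178832}{153} = \frac{221215187}{189261}$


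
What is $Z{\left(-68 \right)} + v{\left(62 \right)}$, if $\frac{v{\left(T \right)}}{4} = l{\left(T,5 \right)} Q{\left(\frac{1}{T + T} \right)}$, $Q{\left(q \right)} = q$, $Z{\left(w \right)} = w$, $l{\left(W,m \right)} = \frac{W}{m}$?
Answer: $- \frac{338}{5} \approx -67.6$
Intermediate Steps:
$v{\left(T \right)} = \frac{2}{5}$ ($v{\left(T \right)} = 4 \frac{T \frac{1}{5}}{T + T} = 4 \frac{T \frac{1}{5}}{2 T} = 4 \frac{T}{5} \frac{1}{2 T} = 4 \cdot \frac{1}{10} = \frac{2}{5}$)
$Z{\left(-68 \right)} + v{\left(62 \right)} = -68 + \frac{2}{5} = - \frac{338}{5}$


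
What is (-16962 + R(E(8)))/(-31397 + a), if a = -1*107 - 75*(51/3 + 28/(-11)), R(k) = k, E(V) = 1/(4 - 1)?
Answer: 559735/1075407 ≈ 0.52049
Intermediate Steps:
E(V) = ⅓ (E(V) = 1/3 = ⅓)
a = -13102/11 (a = -107 - 75*(51*(⅓) + 28*(-1/11)) = -107 - 75*(17 - 28/11) = -107 - 75*159/11 = -107 - 11925/11 = -13102/11 ≈ -1191.1)
(-16962 + R(E(8)))/(-31397 + a) = (-16962 + ⅓)/(-31397 - 13102/11) = -50885/(3*(-358469/11)) = -50885/3*(-11/358469) = 559735/1075407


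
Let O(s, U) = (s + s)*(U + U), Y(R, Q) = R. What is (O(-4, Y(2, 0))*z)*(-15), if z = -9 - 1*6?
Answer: -7200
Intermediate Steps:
z = -15 (z = -9 - 6 = -15)
O(s, U) = 4*U*s (O(s, U) = (2*s)*(2*U) = 4*U*s)
(O(-4, Y(2, 0))*z)*(-15) = ((4*2*(-4))*(-15))*(-15) = -32*(-15)*(-15) = 480*(-15) = -7200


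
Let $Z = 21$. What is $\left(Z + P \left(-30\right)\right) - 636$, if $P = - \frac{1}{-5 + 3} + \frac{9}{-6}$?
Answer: $-585$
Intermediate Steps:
$P = -1$ ($P = - \frac{1}{-2} + 9 \left(- \frac{1}{6}\right) = \left(-1\right) \left(- \frac{1}{2}\right) - \frac{3}{2} = \frac{1}{2} - \frac{3}{2} = -1$)
$\left(Z + P \left(-30\right)\right) - 636 = \left(21 - -30\right) - 636 = \left(21 + 30\right) - 636 = 51 - 636 = -585$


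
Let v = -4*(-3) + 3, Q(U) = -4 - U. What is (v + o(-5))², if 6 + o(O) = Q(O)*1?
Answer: 100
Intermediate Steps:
o(O) = -10 - O (o(O) = -6 + (-4 - O)*1 = -6 + (-4 - O) = -10 - O)
v = 15 (v = 12 + 3 = 15)
(v + o(-5))² = (15 + (-10 - 1*(-5)))² = (15 + (-10 + 5))² = (15 - 5)² = 10² = 100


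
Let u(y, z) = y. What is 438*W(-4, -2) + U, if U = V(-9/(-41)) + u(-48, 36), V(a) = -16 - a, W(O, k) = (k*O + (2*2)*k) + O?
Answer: -74465/41 ≈ -1816.2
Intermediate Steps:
W(O, k) = O + 4*k + O*k (W(O, k) = (O*k + 4*k) + O = (4*k + O*k) + O = O + 4*k + O*k)
U = -2633/41 (U = (-16 - (-9)/(-41)) - 48 = (-16 - (-9)*(-1)/41) - 48 = (-16 - 1*9/41) - 48 = (-16 - 9/41) - 48 = -665/41 - 48 = -2633/41 ≈ -64.219)
438*W(-4, -2) + U = 438*(-4 + 4*(-2) - 4*(-2)) - 2633/41 = 438*(-4 - 8 + 8) - 2633/41 = 438*(-4) - 2633/41 = -1752 - 2633/41 = -74465/41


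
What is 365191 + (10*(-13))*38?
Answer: 360251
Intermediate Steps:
365191 + (10*(-13))*38 = 365191 - 130*38 = 365191 - 4940 = 360251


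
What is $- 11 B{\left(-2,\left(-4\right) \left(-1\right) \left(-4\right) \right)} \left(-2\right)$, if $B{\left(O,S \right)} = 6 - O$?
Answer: $176$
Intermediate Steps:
$- 11 B{\left(-2,\left(-4\right) \left(-1\right) \left(-4\right) \right)} \left(-2\right) = - 11 \left(6 - -2\right) \left(-2\right) = - 11 \left(6 + 2\right) \left(-2\right) = \left(-11\right) 8 \left(-2\right) = \left(-88\right) \left(-2\right) = 176$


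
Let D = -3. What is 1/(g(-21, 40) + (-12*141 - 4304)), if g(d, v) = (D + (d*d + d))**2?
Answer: 1/167893 ≈ 5.9562e-6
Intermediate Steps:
g(d, v) = (-3 + d + d**2)**2 (g(d, v) = (-3 + (d*d + d))**2 = (-3 + (d**2 + d))**2 = (-3 + (d + d**2))**2 = (-3 + d + d**2)**2)
1/(g(-21, 40) + (-12*141 - 4304)) = 1/((-3 - 21 + (-21)**2)**2 + (-12*141 - 4304)) = 1/((-3 - 21 + 441)**2 + (-1692 - 4304)) = 1/(417**2 - 5996) = 1/(173889 - 5996) = 1/167893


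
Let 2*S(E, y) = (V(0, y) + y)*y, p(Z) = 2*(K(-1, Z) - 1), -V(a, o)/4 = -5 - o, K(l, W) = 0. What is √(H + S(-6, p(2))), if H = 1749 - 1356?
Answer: √383 ≈ 19.570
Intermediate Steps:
V(a, o) = 20 + 4*o (V(a, o) = -4*(-5 - o) = 20 + 4*o)
p(Z) = -2 (p(Z) = 2*(0 - 1) = 2*(-1) = -2)
S(E, y) = y*(20 + 5*y)/2 (S(E, y) = (((20 + 4*y) + y)*y)/2 = ((20 + 5*y)*y)/2 = (y*(20 + 5*y))/2 = y*(20 + 5*y)/2)
H = 393
√(H + S(-6, p(2))) = √(393 + (5/2)*(-2)*(4 - 2)) = √(393 + (5/2)*(-2)*2) = √(393 - 10) = √383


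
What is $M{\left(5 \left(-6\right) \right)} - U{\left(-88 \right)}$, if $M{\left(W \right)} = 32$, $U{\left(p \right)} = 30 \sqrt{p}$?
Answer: $32 - 60 i \sqrt{22} \approx 32.0 - 281.42 i$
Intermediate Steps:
$M{\left(5 \left(-6\right) \right)} - U{\left(-88 \right)} = 32 - 30 \sqrt{-88} = 32 - 30 \cdot 2 i \sqrt{22} = 32 - 60 i \sqrt{22}$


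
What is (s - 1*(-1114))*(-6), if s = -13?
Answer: -6606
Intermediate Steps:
(s - 1*(-1114))*(-6) = (-13 - 1*(-1114))*(-6) = (-13 + 1114)*(-6) = 1101*(-6) = -6606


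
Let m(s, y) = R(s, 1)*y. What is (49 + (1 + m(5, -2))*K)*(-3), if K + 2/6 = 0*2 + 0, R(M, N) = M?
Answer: -156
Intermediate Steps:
K = -⅓ (K = -⅓ + (0*2 + 0) = -⅓ + (0 + 0) = -⅓ + 0 = -⅓ ≈ -0.33333)
m(s, y) = s*y
(49 + (1 + m(5, -2))*K)*(-3) = (49 + (1 + 5*(-2))*(-⅓))*(-3) = (49 + (1 - 10)*(-⅓))*(-3) = (49 - 9*(-⅓))*(-3) = (49 + 3)*(-3) = 52*(-3) = -156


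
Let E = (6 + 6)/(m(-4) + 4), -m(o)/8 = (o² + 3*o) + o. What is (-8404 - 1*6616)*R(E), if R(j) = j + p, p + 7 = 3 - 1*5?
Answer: 90120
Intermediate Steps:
m(o) = -32*o - 8*o² (m(o) = -8*((o² + 3*o) + o) = -8*(o² + 4*o) = -32*o - 8*o²)
p = -9 (p = -7 + (3 - 1*5) = -7 + (3 - 5) = -7 - 2 = -9)
E = 3 (E = (6 + 6)/(-8*(-4)*(4 - 4) + 4) = 12/(-8*(-4)*0 + 4) = 12/(0 + 4) = 12/4 = 12*(¼) = 3)
R(j) = -9 + j (R(j) = j - 9 = -9 + j)
(-8404 - 1*6616)*R(E) = (-8404 - 1*6616)*(-9 + 3) = (-8404 - 6616)*(-6) = -15020*(-6) = 90120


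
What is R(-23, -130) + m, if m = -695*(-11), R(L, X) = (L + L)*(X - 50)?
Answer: 15925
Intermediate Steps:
R(L, X) = 2*L*(-50 + X) (R(L, X) = (2*L)*(-50 + X) = 2*L*(-50 + X))
m = 7645
R(-23, -130) + m = 2*(-23)*(-50 - 130) + 7645 = 2*(-23)*(-180) + 7645 = 8280 + 7645 = 15925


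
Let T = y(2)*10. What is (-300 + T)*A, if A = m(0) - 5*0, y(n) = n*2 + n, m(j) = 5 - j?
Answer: -1200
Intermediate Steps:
y(n) = 3*n (y(n) = 2*n + n = 3*n)
A = 5 (A = (5 - 1*0) - 5*0 = (5 + 0) + 0 = 5 + 0 = 5)
T = 60 (T = (3*2)*10 = 6*10 = 60)
(-300 + T)*A = (-300 + 60)*5 = -240*5 = -1200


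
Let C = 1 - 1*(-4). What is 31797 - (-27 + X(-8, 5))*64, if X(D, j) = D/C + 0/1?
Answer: 168137/5 ≈ 33627.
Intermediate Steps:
C = 5 (C = 1 + 4 = 5)
X(D, j) = D/5 (X(D, j) = D/5 + 0/1 = D*(⅕) + 0*1 = D/5 + 0 = D/5)
31797 - (-27 + X(-8, 5))*64 = 31797 - (-27 + (⅕)*(-8))*64 = 31797 - (-27 - 8/5)*64 = 31797 - (-143)*64/5 = 31797 - 1*(-9152/5) = 31797 + 9152/5 = 168137/5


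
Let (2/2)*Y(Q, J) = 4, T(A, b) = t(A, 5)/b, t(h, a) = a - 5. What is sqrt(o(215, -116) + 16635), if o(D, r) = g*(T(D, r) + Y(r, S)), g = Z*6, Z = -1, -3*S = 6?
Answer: 7*sqrt(339) ≈ 128.88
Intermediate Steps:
S = -2 (S = -1/3*6 = -2)
t(h, a) = -5 + a
T(A, b) = 0 (T(A, b) = (-5 + 5)/b = 0/b = 0)
g = -6 (g = -1*6 = -6)
Y(Q, J) = 4
o(D, r) = -24 (o(D, r) = -6*(0 + 4) = -6*4 = -24)
sqrt(o(215, -116) + 16635) = sqrt(-24 + 16635) = sqrt(16611) = 7*sqrt(339)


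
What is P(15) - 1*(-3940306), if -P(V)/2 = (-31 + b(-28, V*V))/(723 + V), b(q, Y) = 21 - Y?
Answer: 1453973149/369 ≈ 3.9403e+6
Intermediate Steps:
P(V) = -2*(-10 - V²)/(723 + V) (P(V) = -2*(-31 + (21 - V*V))/(723 + V) = -2*(-31 + (21 - V²))/(723 + V) = -2*(-10 - V²)/(723 + V))
P(15) - 1*(-3940306) = 2*(10 + 15²)/(723 + 15) - 1*(-3940306) = 2*(10 + 225)/738 + 3940306 = 2*(1/738)*235 + 3940306 = 235/369 + 3940306 = 1453973149/369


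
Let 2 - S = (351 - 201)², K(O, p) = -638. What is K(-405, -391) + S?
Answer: -23136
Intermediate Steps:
S = -22498 (S = 2 - (351 - 201)² = 2 - 1*150² = 2 - 1*22500 = 2 - 22500 = -22498)
K(-405, -391) + S = -638 - 22498 = -23136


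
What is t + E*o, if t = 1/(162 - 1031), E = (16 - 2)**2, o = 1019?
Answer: 173560155/869 ≈ 1.9972e+5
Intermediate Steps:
E = 196 (E = 14**2 = 196)
t = -1/869 (t = 1/(-869) = -1/869 ≈ -0.0011507)
t + E*o = -1/869 + 196*1019 = -1/869 + 199724 = 173560155/869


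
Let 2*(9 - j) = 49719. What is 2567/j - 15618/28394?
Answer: -461002507/705605097 ≈ -0.65334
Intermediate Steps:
j = -49701/2 (j = 9 - ½*49719 = 9 - 49719/2 = -49701/2 ≈ -24851.)
2567/j - 15618/28394 = 2567/(-49701/2) - 15618/28394 = 2567*(-2/49701) - 15618*1/28394 = -5134/49701 - 7809/14197 = -461002507/705605097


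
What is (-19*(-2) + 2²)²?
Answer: 1764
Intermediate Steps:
(-19*(-2) + 2²)² = (38 + 4)² = 42² = 1764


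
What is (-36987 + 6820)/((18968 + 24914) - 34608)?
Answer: -30167/9274 ≈ -3.2529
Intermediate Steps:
(-36987 + 6820)/((18968 + 24914) - 34608) = -30167/(43882 - 34608) = -30167/9274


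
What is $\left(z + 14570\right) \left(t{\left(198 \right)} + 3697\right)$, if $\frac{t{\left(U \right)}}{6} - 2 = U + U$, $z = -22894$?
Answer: $-50651540$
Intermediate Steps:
$t{\left(U \right)} = 12 + 12 U$ ($t{\left(U \right)} = 12 + 6 \left(U + U\right) = 12 + 6 \cdot 2 U = 12 + 12 U$)
$\left(z + 14570\right) \left(t{\left(198 \right)} + 3697\right) = \left(-22894 + 14570\right) \left(\left(12 + 12 \cdot 198\right) + 3697\right) = - 8324 \left(\left(12 + 2376\right) + 3697\right) = - 8324 \left(2388 + 3697\right) = \left(-8324\right) 6085 = -50651540$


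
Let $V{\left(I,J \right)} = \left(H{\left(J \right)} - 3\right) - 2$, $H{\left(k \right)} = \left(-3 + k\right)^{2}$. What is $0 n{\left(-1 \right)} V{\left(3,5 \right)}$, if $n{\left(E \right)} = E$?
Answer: $0$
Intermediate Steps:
$V{\left(I,J \right)} = -5 + \left(-3 + J\right)^{2}$ ($V{\left(I,J \right)} = \left(\left(-3 + J\right)^{2} - 3\right) - 2 = \left(-3 + \left(-3 + J\right)^{2}\right) - 2 = -5 + \left(-3 + J\right)^{2}$)
$0 n{\left(-1 \right)} V{\left(3,5 \right)} = 0 \left(-1\right) \left(-5 + \left(-3 + 5\right)^{2}\right) = 0 \left(-5 + 2^{2}\right) = 0 \left(-5 + 4\right) = 0 \left(-1\right) = 0$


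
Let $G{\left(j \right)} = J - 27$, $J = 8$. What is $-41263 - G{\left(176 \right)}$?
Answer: $-41244$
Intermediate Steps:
$G{\left(j \right)} = -19$ ($G{\left(j \right)} = 8 - 27 = -19$)
$-41263 - G{\left(176 \right)} = -41263 - -19 = -41263 + 19 = -41244$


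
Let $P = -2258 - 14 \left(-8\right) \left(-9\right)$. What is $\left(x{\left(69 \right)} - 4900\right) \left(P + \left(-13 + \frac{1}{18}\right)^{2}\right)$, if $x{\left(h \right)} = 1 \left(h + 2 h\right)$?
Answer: $\frac{4711279235}{324} \approx 1.4541 \cdot 10^{7}$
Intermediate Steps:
$P = -3266$ ($P = -2258 - \left(-112\right) \left(-9\right) = -2258 - 1008 = -3266$)
$x{\left(h \right)} = 3 h$ ($x{\left(h \right)} = 1 \cdot 3 h = 3 h$)
$\left(x{\left(69 \right)} - 4900\right) \left(P + \left(-13 + \frac{1}{18}\right)^{2}\right) = \left(3 \cdot 69 - 4900\right) \left(-3266 + \left(-13 + \frac{1}{18}\right)^{2}\right) = \left(207 - 4900\right) \left(-3266 + \left(-13 + \frac{1}{18}\right)^{2}\right) = - 4693 \left(-3266 + \left(- \frac{233}{18}\right)^{2}\right) = - 4693 \left(-3266 + \frac{54289}{324}\right) = \left(-4693\right) \left(- \frac{1003895}{324}\right) = \frac{4711279235}{324}$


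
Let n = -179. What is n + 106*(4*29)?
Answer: 12117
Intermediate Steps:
n + 106*(4*29) = -179 + 106*(4*29) = -179 + 106*116 = -179 + 12296 = 12117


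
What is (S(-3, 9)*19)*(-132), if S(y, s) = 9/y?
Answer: 7524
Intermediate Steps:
(S(-3, 9)*19)*(-132) = ((9/(-3))*19)*(-132) = ((9*(-1/3))*19)*(-132) = -3*19*(-132) = -57*(-132) = 7524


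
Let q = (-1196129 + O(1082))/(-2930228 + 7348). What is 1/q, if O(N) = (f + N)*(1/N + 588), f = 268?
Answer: 790639040/108829657 ≈ 7.2649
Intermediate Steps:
O(N) = (268 + N)*(588 + 1/N) (O(N) = (268 + N)*(1/N + 588) = (268 + N)*(588 + 1/N))
q = 108829657/790639040 (q = (-1196129 + (157585 + 268/1082 + 588*1082))/(-2930228 + 7348) = (-1196129 + (157585 + 268*(1/1082) + 636216))/(-2922880) = (-1196129 + (157585 + 134/541 + 636216))*(-1/2922880) = (-1196129 + 429446475/541)*(-1/2922880) = -217659314/541*(-1/2922880) = 108829657/790639040 ≈ 0.13765)
1/q = 1/(108829657/790639040) = 790639040/108829657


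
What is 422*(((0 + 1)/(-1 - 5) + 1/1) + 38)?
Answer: 49163/3 ≈ 16388.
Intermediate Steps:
422*(((0 + 1)/(-1 - 5) + 1/1) + 38) = 422*((1/(-6) + 1*1) + 38) = 422*((1*(-⅙) + 1) + 38) = 422*((-⅙ + 1) + 38) = 422*(⅚ + 38) = 422*(233/6) = 49163/3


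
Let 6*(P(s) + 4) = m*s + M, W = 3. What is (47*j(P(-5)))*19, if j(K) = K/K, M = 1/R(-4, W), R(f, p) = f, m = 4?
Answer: 893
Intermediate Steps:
M = -1/4 (M = 1/(-4) = -1/4 ≈ -0.25000)
P(s) = -97/24 + 2*s/3 (P(s) = -4 + (4*s - 1/4)/6 = -4 + (-1/4 + 4*s)/6 = -4 + (-1/24 + 2*s/3) = -97/24 + 2*s/3)
j(K) = 1
(47*j(P(-5)))*19 = (47*1)*19 = 47*19 = 893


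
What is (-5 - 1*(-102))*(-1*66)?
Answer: -6402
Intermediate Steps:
(-5 - 1*(-102))*(-1*66) = (-5 + 102)*(-66) = 97*(-66) = -6402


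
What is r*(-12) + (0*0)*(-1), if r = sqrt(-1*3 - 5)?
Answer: -24*I*sqrt(2) ≈ -33.941*I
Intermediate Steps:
r = 2*I*sqrt(2) (r = sqrt(-3 - 5) = sqrt(-8) = 2*I*sqrt(2) ≈ 2.8284*I)
r*(-12) + (0*0)*(-1) = (2*I*sqrt(2))*(-12) + (0*0)*(-1) = -24*I*sqrt(2) + 0*(-1) = -24*I*sqrt(2) + 0 = -24*I*sqrt(2)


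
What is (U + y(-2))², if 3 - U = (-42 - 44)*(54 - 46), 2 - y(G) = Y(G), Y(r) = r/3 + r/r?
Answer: 4318084/9 ≈ 4.7979e+5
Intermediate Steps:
Y(r) = 1 + r/3 (Y(r) = r*(⅓) + 1 = r/3 + 1 = 1 + r/3)
y(G) = 1 - G/3 (y(G) = 2 - (1 + G/3) = 2 + (-1 - G/3) = 1 - G/3)
U = 691 (U = 3 - (-42 - 44)*(54 - 46) = 3 - (-86)*8 = 3 - 1*(-688) = 3 + 688 = 691)
(U + y(-2))² = (691 + (1 - ⅓*(-2)))² = (691 + (1 + ⅔))² = (691 + 5/3)² = (2078/3)² = 4318084/9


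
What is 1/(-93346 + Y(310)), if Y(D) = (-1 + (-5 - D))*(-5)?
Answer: -1/91766 ≈ -1.0897e-5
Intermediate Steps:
Y(D) = 30 + 5*D (Y(D) = (-6 - D)*(-5) = 30 + 5*D)
1/(-93346 + Y(310)) = 1/(-93346 + (30 + 5*310)) = 1/(-93346 + (30 + 1550)) = 1/(-93346 + 1580) = 1/(-91766) = -1/91766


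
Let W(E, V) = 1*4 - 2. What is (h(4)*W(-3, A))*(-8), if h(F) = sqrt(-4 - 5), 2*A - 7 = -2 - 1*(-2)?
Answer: -48*I ≈ -48.0*I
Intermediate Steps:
A = 7/2 (A = 7/2 + (-2 - 1*(-2))/2 = 7/2 + (-2 + 2)/2 = 7/2 + (1/2)*0 = 7/2 + 0 = 7/2 ≈ 3.5000)
h(F) = 3*I (h(F) = sqrt(-9) = 3*I)
W(E, V) = 2 (W(E, V) = 4 - 2 = 2)
(h(4)*W(-3, A))*(-8) = ((3*I)*2)*(-8) = (6*I)*(-8) = -48*I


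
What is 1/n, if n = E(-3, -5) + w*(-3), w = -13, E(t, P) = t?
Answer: 1/36 ≈ 0.027778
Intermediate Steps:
n = 36 (n = -3 - 13*(-3) = -3 + 39 = 36)
1/n = 1/36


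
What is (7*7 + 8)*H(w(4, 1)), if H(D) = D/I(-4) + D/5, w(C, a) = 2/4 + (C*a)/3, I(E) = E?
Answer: -209/40 ≈ -5.2250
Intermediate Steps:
w(C, a) = ½ + C*a/3 (w(C, a) = 2*(¼) + (C*a)*(⅓) = ½ + C*a/3)
H(D) = -D/20 (H(D) = D/(-4) + D/5 = D*(-¼) + D*(⅕) = -D/4 + D/5 = -D/20)
(7*7 + 8)*H(w(4, 1)) = (7*7 + 8)*(-(½ + (⅓)*4*1)/20) = (49 + 8)*(-(½ + 4/3)/20) = 57*(-1/20*11/6) = 57*(-11/120) = -209/40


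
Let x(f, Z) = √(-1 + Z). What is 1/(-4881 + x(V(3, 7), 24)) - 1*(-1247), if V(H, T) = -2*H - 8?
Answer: 29708695205/23824138 - √23/23824138 ≈ 1247.0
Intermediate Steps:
V(H, T) = -8 - 2*H
1/(-4881 + x(V(3, 7), 24)) - 1*(-1247) = 1/(-4881 + √(-1 + 24)) - 1*(-1247) = 1/(-4881 + √23) + 1247 = 1247 + 1/(-4881 + √23)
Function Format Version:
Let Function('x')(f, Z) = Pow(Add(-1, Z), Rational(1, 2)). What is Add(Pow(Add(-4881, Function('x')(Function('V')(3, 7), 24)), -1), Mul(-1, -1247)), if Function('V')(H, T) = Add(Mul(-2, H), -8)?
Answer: Add(Rational(29708695205, 23824138), Mul(Rational(-1, 23824138), Pow(23, Rational(1, 2)))) ≈ 1247.0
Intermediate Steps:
Function('V')(H, T) = Add(-8, Mul(-2, H))
Add(Pow(Add(-4881, Function('x')(Function('V')(3, 7), 24)), -1), Mul(-1, -1247)) = Add(Pow(Add(-4881, Pow(Add(-1, 24), Rational(1, 2))), -1), Mul(-1, -1247)) = Add(Pow(Add(-4881, Pow(23, Rational(1, 2))), -1), 1247) = Add(1247, Pow(Add(-4881, Pow(23, Rational(1, 2))), -1))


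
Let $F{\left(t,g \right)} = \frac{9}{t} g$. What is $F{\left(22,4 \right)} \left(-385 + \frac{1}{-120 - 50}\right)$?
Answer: $- \frac{589059}{935} \approx -630.01$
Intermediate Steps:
$F{\left(t,g \right)} = \frac{9 g}{t}$
$F{\left(22,4 \right)} \left(-385 + \frac{1}{-120 - 50}\right) = 9 \cdot 4 \cdot \frac{1}{22} \left(-385 + \frac{1}{-120 - 50}\right) = \frac{18 \left(-385 + \frac{1}{-170}\right)}{11} = \frac{18 \left(-385 - \frac{1}{170}\right)}{11} = \frac{18}{11} \left(- \frac{65451}{170}\right) = - \frac{589059}{935}$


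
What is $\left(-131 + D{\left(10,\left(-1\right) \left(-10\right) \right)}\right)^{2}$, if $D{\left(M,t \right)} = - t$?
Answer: $19881$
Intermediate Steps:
$\left(-131 + D{\left(10,\left(-1\right) \left(-10\right) \right)}\right)^{2} = \left(-131 - \left(-1\right) \left(-10\right)\right)^{2} = \left(-131 - 10\right)^{2} = \left(-141\right)^{2} = 19881$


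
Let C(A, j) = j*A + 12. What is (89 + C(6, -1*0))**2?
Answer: 10201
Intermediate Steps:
C(A, j) = 12 + A*j (C(A, j) = A*j + 12 = 12 + A*j)
(89 + C(6, -1*0))**2 = (89 + (12 + 6*(-1*0)))**2 = (89 + (12 + 6*0))**2 = (89 + (12 + 0))**2 = (89 + 12)**2 = 101**2 = 10201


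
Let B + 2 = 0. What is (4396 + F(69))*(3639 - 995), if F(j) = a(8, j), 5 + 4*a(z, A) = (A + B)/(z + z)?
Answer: 185959791/16 ≈ 1.1622e+7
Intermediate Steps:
B = -2 (B = -2 + 0 = -2)
a(z, A) = -5/4 + (-2 + A)/(8*z) (a(z, A) = -5/4 + ((A - 2)/(z + z))/4 = -5/4 + ((-2 + A)/((2*z)))/4 = -5/4 + ((-2 + A)*(1/(2*z)))/4 = -5/4 + ((-2 + A)/(2*z))/4 = -5/4 + (-2 + A)/(8*z))
F(j) = -41/32 + j/64 (F(j) = (⅛)*(-2 + j - 10*8)/8 = (⅛)*(⅛)*(-2 + j - 80) = (⅛)*(⅛)*(-82 + j) = -41/32 + j/64)
(4396 + F(69))*(3639 - 995) = (4396 + (-41/32 + (1/64)*69))*(3639 - 995) = (4396 + (-41/32 + 69/64))*2644 = (4396 - 13/64)*2644 = (281331/64)*2644 = 185959791/16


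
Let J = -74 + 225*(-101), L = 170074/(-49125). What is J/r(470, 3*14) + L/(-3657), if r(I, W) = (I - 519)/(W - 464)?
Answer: -246920831716232/1257550875 ≈ -1.9635e+5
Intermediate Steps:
r(I, W) = (-519 + I)/(-464 + W)
L = -170074/49125 (L = 170074*(-1/49125) = -170074/49125 ≈ -3.4621)
J = -22799 (J = -74 - 22725 = -22799)
J/r(470, 3*14) + L/(-3657) = -22799*(-464 + 3*14)/(-519 + 470) - 170074/49125/(-3657) = -22799/(-49/(-464 + 42)) - 170074/49125*(-1/3657) = -22799/(-49/(-422)) + 170074/179650125 = -22799/((-1/422*(-49))) + 170074/179650125 = -22799/49/422 + 170074/179650125 = -22799*422/49 + 170074/179650125 = -1374454/7 + 170074/179650125 = -246920831716232/1257550875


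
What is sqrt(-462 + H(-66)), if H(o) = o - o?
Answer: I*sqrt(462) ≈ 21.494*I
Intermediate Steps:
H(o) = 0
sqrt(-462 + H(-66)) = sqrt(-462 + 0) = sqrt(-462) = I*sqrt(462)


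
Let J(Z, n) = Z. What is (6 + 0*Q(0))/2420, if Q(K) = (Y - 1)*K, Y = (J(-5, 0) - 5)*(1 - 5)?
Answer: 3/1210 ≈ 0.0024793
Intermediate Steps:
Y = 40 (Y = (-5 - 5)*(1 - 5) = -10*(-4) = 40)
Q(K) = 39*K (Q(K) = (40 - 1)*K = 39*K)
(6 + 0*Q(0))/2420 = (6 + 0*(39*0))/2420 = (6 + 0*0)*(1/2420) = (6 + 0)*(1/2420) = 6*(1/2420) = 3/1210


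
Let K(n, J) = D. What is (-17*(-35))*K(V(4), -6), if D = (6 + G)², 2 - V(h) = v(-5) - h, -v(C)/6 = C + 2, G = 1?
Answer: 29155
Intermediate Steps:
v(C) = -12 - 6*C (v(C) = -6*(C + 2) = -6*(2 + C) = -12 - 6*C)
V(h) = -16 + h (V(h) = 2 - ((-12 - 6*(-5)) - h) = 2 - ((-12 + 30) - h) = 2 - (18 - h) = 2 + (-18 + h) = -16 + h)
D = 49 (D = (6 + 1)² = 7² = 49)
K(n, J) = 49
(-17*(-35))*K(V(4), -6) = -17*(-35)*49 = 595*49 = 29155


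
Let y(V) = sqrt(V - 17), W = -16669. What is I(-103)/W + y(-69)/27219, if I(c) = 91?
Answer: -91/16669 + I*sqrt(86)/27219 ≈ -0.0054592 + 0.0003407*I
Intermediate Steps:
y(V) = sqrt(-17 + V)
I(-103)/W + y(-69)/27219 = 91/(-16669) + sqrt(-17 - 69)/27219 = 91*(-1/16669) + sqrt(-86)*(1/27219) = -91/16669 + (I*sqrt(86))*(1/27219) = -91/16669 + I*sqrt(86)/27219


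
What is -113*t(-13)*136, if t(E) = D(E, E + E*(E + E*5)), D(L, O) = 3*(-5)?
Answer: 230520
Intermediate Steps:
D(L, O) = -15
t(E) = -15
-113*t(-13)*136 = -113*(-15)*136 = 1695*136 = 230520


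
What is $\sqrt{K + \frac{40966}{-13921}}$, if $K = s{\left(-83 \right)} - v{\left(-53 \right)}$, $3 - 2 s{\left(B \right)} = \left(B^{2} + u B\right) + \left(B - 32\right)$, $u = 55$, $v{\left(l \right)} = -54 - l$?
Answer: $\frac{2 i \sqrt{53532885317}}{13921} \approx 33.241 i$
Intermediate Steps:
$s{\left(B \right)} = \frac{35}{2} - 28 B - \frac{B^{2}}{2}$ ($s{\left(B \right)} = \frac{3}{2} - \frac{\left(B^{2} + 55 B\right) + \left(B - 32\right)}{2} = \frac{3}{2} - \frac{\left(B^{2} + 55 B\right) + \left(-32 + B\right)}{2} = \frac{3}{2} - \frac{-32 + B^{2} + 56 B}{2} = \frac{3}{2} - \left(-16 + \frac{B^{2}}{2} + 28 B\right) = \frac{35}{2} - 28 B - \frac{B^{2}}{2}$)
$K = -1102$ ($K = \left(\frac{35}{2} - -2324 - \frac{\left(-83\right)^{2}}{2}\right) - \left(-54 - -53\right) = \left(\frac{35}{2} + 2324 - \frac{6889}{2}\right) - \left(-54 + 53\right) = \left(\frac{35}{2} + 2324 - \frac{6889}{2}\right) - -1 = -1103 + 1 = -1102$)
$\sqrt{K + \frac{40966}{-13921}} = \sqrt{-1102 + \frac{40966}{-13921}} = \sqrt{-1102 + 40966 \left(- \frac{1}{13921}\right)} = \sqrt{-1102 - \frac{40966}{13921}} = \sqrt{- \frac{15381908}{13921}} = \frac{2 i \sqrt{53532885317}}{13921}$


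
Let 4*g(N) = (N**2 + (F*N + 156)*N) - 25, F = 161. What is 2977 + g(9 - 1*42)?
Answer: 183153/4 ≈ 45788.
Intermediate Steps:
g(N) = -25/4 + N**2/4 + N*(156 + 161*N)/4 (g(N) = ((N**2 + (161*N + 156)*N) - 25)/4 = ((N**2 + (156 + 161*N)*N) - 25)/4 = ((N**2 + N*(156 + 161*N)) - 25)/4 = (-25 + N**2 + N*(156 + 161*N))/4 = -25/4 + N**2/4 + N*(156 + 161*N)/4)
2977 + g(9 - 1*42) = 2977 + (-25/4 + 39*(9 - 1*42) + 81*(9 - 1*42)**2/2) = 2977 + (-25/4 + 39*(9 - 42) + 81*(9 - 42)**2/2) = 2977 + (-25/4 + 39*(-33) + (81/2)*(-33)**2) = 2977 + (-25/4 - 1287 + (81/2)*1089) = 2977 + (-25/4 - 1287 + 88209/2) = 2977 + 171245/4 = 183153/4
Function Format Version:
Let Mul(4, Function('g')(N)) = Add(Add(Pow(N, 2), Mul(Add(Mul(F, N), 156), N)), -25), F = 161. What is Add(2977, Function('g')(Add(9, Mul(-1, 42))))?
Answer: Rational(183153, 4) ≈ 45788.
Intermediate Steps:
Function('g')(N) = Add(Rational(-25, 4), Mul(Rational(1, 4), Pow(N, 2)), Mul(Rational(1, 4), N, Add(156, Mul(161, N)))) (Function('g')(N) = Mul(Rational(1, 4), Add(Add(Pow(N, 2), Mul(Add(Mul(161, N), 156), N)), -25)) = Mul(Rational(1, 4), Add(Add(Pow(N, 2), Mul(Add(156, Mul(161, N)), N)), -25)) = Mul(Rational(1, 4), Add(Add(Pow(N, 2), Mul(N, Add(156, Mul(161, N)))), -25)) = Mul(Rational(1, 4), Add(-25, Pow(N, 2), Mul(N, Add(156, Mul(161, N))))) = Add(Rational(-25, 4), Mul(Rational(1, 4), Pow(N, 2)), Mul(Rational(1, 4), N, Add(156, Mul(161, N)))))
Add(2977, Function('g')(Add(9, Mul(-1, 42)))) = Add(2977, Add(Rational(-25, 4), Mul(39, Add(9, Mul(-1, 42))), Mul(Rational(81, 2), Pow(Add(9, Mul(-1, 42)), 2)))) = Add(2977, Add(Rational(-25, 4), Mul(39, Add(9, -42)), Mul(Rational(81, 2), Pow(Add(9, -42), 2)))) = Add(2977, Add(Rational(-25, 4), Mul(39, -33), Mul(Rational(81, 2), Pow(-33, 2)))) = Add(2977, Add(Rational(-25, 4), -1287, Mul(Rational(81, 2), 1089))) = Add(2977, Add(Rational(-25, 4), -1287, Rational(88209, 2))) = Add(2977, Rational(171245, 4)) = Rational(183153, 4)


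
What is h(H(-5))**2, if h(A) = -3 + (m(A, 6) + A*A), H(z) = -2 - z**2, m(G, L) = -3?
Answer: 522729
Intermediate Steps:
h(A) = -6 + A**2 (h(A) = -3 + (-3 + A*A) = -3 + (-3 + A**2) = -6 + A**2)
h(H(-5))**2 = (-6 + (-2 - 1*(-5)**2)**2)**2 = (-6 + (-2 - 1*25)**2)**2 = (-6 + (-2 - 25)**2)**2 = (-6 + (-27)**2)**2 = (-6 + 729)**2 = 723**2 = 522729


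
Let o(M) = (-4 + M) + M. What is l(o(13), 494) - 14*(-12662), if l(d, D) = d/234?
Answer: 20740367/117 ≈ 1.7727e+5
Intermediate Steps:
o(M) = -4 + 2*M
l(d, D) = d/234 (l(d, D) = d*(1/234) = d/234)
l(o(13), 494) - 14*(-12662) = (-4 + 2*13)/234 - 14*(-12662) = (-4 + 26)/234 + 177268 = (1/234)*22 + 177268 = 11/117 + 177268 = 20740367/117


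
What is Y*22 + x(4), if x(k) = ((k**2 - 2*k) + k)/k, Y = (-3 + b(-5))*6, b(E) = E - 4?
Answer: -1581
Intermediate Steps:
b(E) = -4 + E
Y = -72 (Y = (-3 + (-4 - 5))*6 = (-3 - 9)*6 = -12*6 = -72)
x(k) = (k**2 - k)/k
Y*22 + x(4) = -72*22 + (-1 + 4) = -1584 + 3 = -1581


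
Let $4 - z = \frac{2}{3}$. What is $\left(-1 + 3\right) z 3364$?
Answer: $\frac{67280}{3} \approx 22427.0$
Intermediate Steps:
$z = \frac{10}{3}$ ($z = 4 - \frac{2}{3} = \frac{10}{3} \approx 3.3333$)
$\left(-1 + 3\right) z 3364 = \left(-1 + 3\right) \frac{10}{3} \cdot 3364 = 2 \cdot \frac{10}{3} \cdot 3364 = \frac{20}{3} \cdot 3364 = \frac{67280}{3}$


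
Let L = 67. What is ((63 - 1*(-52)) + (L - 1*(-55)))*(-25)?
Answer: -5925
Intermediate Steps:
((63 - 1*(-52)) + (L - 1*(-55)))*(-25) = ((63 - 1*(-52)) + (67 - 1*(-55)))*(-25) = ((63 + 52) + (67 + 55))*(-25) = (115 + 122)*(-25) = 237*(-25) = -5925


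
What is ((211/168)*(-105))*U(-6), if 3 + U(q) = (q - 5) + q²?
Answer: -11605/4 ≈ -2901.3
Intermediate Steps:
U(q) = -8 + q + q² (U(q) = -3 + ((q - 5) + q²) = -3 + ((-5 + q) + q²) = -3 + (-5 + q + q²) = -8 + q + q²)
((211/168)*(-105))*U(-6) = ((211/168)*(-105))*(-8 - 6 + (-6)²) = ((211*(1/168))*(-105))*(-8 - 6 + 36) = ((211/168)*(-105))*22 = -1055/8*22 = -11605/4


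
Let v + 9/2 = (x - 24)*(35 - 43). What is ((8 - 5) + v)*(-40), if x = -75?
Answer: -31620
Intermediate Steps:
v = 1575/2 (v = -9/2 + (-75 - 24)*(35 - 43) = -9/2 - 99*(-8) = -9/2 + 792 = 1575/2 ≈ 787.50)
((8 - 5) + v)*(-40) = ((8 - 5) + 1575/2)*(-40) = (3 + 1575/2)*(-40) = (1581/2)*(-40) = -31620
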